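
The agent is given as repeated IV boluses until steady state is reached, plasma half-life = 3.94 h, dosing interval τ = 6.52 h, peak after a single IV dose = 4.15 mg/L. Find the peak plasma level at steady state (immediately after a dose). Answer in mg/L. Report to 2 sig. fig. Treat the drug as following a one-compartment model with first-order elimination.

k = ln2 / t½ = 0.693147 / 3.94 = 0.1759 h⁻¹
e^(−kτ) = e^(−0.1759 × 6.52) = 0.3176
Accumulation ratio R = 1 / (1 − e^(−kτ)) = 1 / (1 − 0.3176) = 1.465
Steady-state peak = C₀ × R = 4.15 × 1.465 = 6.080 mg/L

6.1 mg/L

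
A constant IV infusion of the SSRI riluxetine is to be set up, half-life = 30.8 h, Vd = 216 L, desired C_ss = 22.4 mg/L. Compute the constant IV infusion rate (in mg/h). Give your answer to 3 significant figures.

109 mg/h

k = ln2 / t½ = 0.693147 / 30.8 = 0.02250 h⁻¹
CL = k × Vd = 0.02250 × 216 = 4.860 L/h
At steady state, infusion rate R₀ = Css × CL = 22.4 × 4.860 = 108.9 mg/h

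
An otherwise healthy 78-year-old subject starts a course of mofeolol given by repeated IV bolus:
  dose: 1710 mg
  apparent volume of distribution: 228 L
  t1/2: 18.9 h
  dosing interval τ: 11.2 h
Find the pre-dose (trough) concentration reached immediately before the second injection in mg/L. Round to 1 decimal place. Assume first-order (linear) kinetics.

C₀ per dose = Dose / Vd = 1710 / 228 = 7.500 mg/L
k = ln2 / t½ = 0.693147 / 18.9 = 0.03667 h⁻¹
Fraction remaining after one interval: r = e^(−kτ) = e^(−0.03667 × 11.2) = 0.6632
Before dose 2, 1 dose has been given (aged 1τ).
C_trough = C₀ × r = 7.500 × 0.6632 = 4.974 mg/L

5.0 mg/L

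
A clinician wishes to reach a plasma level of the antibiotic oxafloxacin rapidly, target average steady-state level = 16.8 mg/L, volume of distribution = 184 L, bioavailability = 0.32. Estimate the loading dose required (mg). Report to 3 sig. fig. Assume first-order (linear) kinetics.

9660 mg

LD = Css × Vd / F = 16.8 × 184 / 0.32 = 9660 mg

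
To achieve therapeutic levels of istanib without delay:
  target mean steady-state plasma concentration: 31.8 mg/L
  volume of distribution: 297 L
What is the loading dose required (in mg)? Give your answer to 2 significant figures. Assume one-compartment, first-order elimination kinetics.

LD = Css × Vd = 31.8 × 297 = 9445 mg

9400 mg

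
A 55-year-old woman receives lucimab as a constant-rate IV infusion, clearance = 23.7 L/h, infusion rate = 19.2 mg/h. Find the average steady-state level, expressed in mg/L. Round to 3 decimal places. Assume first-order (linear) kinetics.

At steady state Css = R₀ / CL = 19.2 / 23.70 = 0.8101 mg/L

0.810 mg/L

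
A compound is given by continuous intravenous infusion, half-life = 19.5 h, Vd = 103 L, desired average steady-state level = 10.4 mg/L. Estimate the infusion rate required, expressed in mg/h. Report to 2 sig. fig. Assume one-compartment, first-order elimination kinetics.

k = ln2 / t½ = 0.693147 / 19.5 = 0.03555 h⁻¹
CL = k × Vd = 0.03555 × 103 = 3.662 L/h
At steady state, infusion rate R₀ = Css × CL = 10.4 × 3.662 = 38.08 mg/h

38 mg/h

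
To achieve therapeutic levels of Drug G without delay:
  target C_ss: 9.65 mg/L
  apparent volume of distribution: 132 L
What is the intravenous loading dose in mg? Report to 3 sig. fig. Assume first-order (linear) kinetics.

LD = Css × Vd = 9.65 × 132 = 1274 mg

1270 mg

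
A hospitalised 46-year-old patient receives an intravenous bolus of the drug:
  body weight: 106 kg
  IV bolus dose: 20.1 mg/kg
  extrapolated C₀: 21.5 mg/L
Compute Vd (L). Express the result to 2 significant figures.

Dose = 20.1 × 106 = 2131 mg
Vd = Dose / C₀ = 2131 / 21.5 = 99.12 L

99 L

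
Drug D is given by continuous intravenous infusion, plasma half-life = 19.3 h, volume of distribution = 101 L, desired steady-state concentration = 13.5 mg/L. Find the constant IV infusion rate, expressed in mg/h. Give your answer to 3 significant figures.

49.0 mg/h

k = ln2 / t½ = 0.693147 / 19.3 = 0.03591 h⁻¹
CL = k × Vd = 0.03591 × 101 = 3.627 L/h
At steady state, infusion rate R₀ = Css × CL = 13.5 × 3.627 = 48.96 mg/h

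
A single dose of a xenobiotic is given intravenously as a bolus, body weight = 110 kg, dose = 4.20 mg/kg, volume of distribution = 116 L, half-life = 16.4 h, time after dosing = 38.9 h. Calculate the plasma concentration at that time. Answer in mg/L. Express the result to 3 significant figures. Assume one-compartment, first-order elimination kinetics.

0.769 mg/L

Total dose = 4.20 × 110 = 462.0 mg
C₀ = Dose / Vd = 462.0 / 116 = 3.983 mg/L
k = ln2 / t½ = 0.693147 / 16.4 = 0.04227 h⁻¹
C = C₀ · e^(−k·t) = 3.983 × e^(−0.04227 × 38.9)
  = 3.983 × 0.1931 = 0.7691 mg/L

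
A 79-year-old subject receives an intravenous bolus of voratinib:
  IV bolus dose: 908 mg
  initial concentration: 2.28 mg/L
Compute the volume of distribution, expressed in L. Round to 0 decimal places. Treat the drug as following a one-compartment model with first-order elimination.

Vd = Dose / C₀ = 908.0 / 2.28 = 398.2 L

398 L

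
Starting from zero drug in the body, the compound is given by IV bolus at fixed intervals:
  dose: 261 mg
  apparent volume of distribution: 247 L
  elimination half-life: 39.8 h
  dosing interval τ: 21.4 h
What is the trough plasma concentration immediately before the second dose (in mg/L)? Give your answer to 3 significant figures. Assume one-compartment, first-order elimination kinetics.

0.728 mg/L

C₀ per dose = Dose / Vd = 261 / 247 = 1.057 mg/L
k = ln2 / t½ = 0.693147 / 39.8 = 0.01742 h⁻¹
Fraction remaining after one interval: r = e^(−kτ) = e^(−0.01742 × 21.4) = 0.6888
Before dose 2, 1 dose has been given (aged 1τ).
C_trough = C₀ × r = 1.057 × 0.6888 = 0.7281 mg/L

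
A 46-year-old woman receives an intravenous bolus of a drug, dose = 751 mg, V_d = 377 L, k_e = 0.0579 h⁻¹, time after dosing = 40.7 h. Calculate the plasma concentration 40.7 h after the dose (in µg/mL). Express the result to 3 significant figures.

C₀ = Dose / Vd = 751.0 / 377 = 1.992 mg/L
C = C₀ · e^(−k·t) = 1.992 × e^(−0.05790 × 40.7)
  = 1.992 × 0.09475 = 0.1887 mg/L
(0.1887 mg/L = 0.1887 µg/mL)

0.189 µg/mL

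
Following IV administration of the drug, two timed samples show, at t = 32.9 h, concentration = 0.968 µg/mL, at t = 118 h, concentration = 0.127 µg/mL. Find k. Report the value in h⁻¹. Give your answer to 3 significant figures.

0.0239 h⁻¹

k = ln(C₁/C₂) / (t₂ − t₁) = ln(0.968/0.127) / (118 − 32.9)
  = 2.031 / 85.10 = 0.02387 h⁻¹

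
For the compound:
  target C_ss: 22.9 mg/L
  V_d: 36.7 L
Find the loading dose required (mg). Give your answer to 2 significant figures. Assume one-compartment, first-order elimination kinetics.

LD = Css × Vd = 22.9 × 36.7 = 840.4 mg

840 mg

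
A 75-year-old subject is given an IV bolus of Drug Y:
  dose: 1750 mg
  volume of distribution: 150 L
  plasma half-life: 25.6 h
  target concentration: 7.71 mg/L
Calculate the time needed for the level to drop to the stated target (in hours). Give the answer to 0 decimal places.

15 h

C₀ = Dose / Vd = 1750 / 150 = 11.67 mg/L
k = ln2 / t½ = 0.693147 / 25.6 = 0.02708 h⁻¹
t = ln(C₀ / C) / k = ln(11.67 / 7.71) / 0.02708
  = ln(1.514) / 0.02708 = 0.4148 / 0.02708 = 15.32 h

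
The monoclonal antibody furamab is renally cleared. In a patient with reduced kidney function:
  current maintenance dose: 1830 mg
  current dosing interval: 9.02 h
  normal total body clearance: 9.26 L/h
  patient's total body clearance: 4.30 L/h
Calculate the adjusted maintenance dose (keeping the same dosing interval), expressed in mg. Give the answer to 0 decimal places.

850 mg

To keep the same average steady-state level, dosing rate must scale with clearance.
CL ratio = 4.30 / 9.26 = 0.4644
New dose (same interval) = 1830 × 0.4644 = 849.9 mg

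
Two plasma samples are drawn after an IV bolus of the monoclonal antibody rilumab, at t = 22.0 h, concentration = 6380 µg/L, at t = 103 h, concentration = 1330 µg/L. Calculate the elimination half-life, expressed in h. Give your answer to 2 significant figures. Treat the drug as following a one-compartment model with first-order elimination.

36 h

k = ln(C₁/C₂) / (t₂ − t₁) = ln(6380/1330) / (103 − 22.0)
  = 1.568 / 81.00 = 0.01936 h⁻¹
t½ = ln2 / k = 0.693147 / 0.01936 = 35.80 h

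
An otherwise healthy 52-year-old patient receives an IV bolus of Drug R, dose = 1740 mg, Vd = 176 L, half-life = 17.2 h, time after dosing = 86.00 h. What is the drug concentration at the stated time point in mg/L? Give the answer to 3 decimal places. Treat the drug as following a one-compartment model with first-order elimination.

0.309 mg/L

C₀ = Dose / Vd = 1740 / 176 = 9.886 mg/L
k = ln2 / t½ = 0.693147 / 17.2 = 0.04030 h⁻¹
t / t½ = 86.00 / 17.2 = 5 half-lives
C = C₀ × (1/2)^5 = 9.886 × 0.03125 = 0.3089 mg/L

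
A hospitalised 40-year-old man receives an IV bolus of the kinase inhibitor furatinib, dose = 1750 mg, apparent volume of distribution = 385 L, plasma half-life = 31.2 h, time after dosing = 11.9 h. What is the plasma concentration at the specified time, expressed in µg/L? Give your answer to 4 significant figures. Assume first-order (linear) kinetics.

C₀ = Dose / Vd = 1750 / 385 = 4.545 mg/L
k = ln2 / t½ = 0.693147 / 31.2 = 0.02222 h⁻¹
C = C₀ · e^(−k·t) = 4.545 × e^(−0.02222 × 11.9)
  = 4.545 × 0.7677 = 3.489 mg/L
Convert: 3.489 mg/L × 1000 = 3489 µg/L

3489 µg/L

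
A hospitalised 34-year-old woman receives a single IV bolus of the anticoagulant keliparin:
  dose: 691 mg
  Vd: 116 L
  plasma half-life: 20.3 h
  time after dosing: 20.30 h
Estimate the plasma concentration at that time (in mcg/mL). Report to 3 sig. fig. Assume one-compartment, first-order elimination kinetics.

2.98 mcg/mL

C₀ = Dose / Vd = 691.0 / 116 = 5.957 mg/L
k = ln2 / t½ = 0.693147 / 20.3 = 0.03415 h⁻¹
t / t½ = 20.30 / 20.3 = 1 half-lives
C = C₀ × (1/2)^1 = 5.957 × 0.5000 = 2.979 mg/L
(2.979 mg/L = 2.979 mcg/mL)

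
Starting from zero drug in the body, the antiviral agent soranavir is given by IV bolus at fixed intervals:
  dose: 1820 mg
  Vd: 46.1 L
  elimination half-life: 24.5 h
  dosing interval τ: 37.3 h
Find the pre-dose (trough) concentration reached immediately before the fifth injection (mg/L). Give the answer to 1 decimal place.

C₀ per dose = Dose / Vd = 1820 / 46.1 = 39.48 mg/L
k = ln2 / t½ = 0.693147 / 24.5 = 0.02829 h⁻¹
Fraction remaining after one interval: r = e^(−kτ) = e^(−0.02829 × 37.3) = 0.3481
Before dose 5, 4 doses have been given (aged 1τ, 2τ, 3τ, 4τ).
C_trough = C₀ × (r + r² + … + r^4) = C₀ × r(1−r^4)/(1−r)
        = 39.48 × 0.3481 × (1 − 0.01468) / (1 − 0.3481) = 20.77 mg/L

20.8 mg/L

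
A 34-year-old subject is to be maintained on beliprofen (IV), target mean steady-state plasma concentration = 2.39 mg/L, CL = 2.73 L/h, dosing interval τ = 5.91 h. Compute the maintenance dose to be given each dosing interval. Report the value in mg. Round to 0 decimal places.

39 mg

At steady state, Dose/τ = Css × CL.
Dose = Css × CL × τ = 2.39 × 2.730 × 5.91 = 38.56 mg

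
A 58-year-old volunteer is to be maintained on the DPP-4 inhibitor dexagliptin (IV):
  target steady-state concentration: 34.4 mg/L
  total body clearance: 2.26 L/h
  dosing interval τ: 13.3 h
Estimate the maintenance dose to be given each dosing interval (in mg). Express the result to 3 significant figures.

At steady state, Dose/τ = Css × CL.
Dose = Css × CL × τ = 34.4 × 2.260 × 13.3 = 1034 mg

1030 mg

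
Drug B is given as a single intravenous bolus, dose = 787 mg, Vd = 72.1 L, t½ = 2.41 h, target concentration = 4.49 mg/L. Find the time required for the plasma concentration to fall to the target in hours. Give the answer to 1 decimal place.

3.1 h

C₀ = Dose / Vd = 787.0 / 72.1 = 10.92 mg/L
k = ln2 / t½ = 0.693147 / 2.41 = 0.2876 h⁻¹
t = ln(C₀ / C) / k = ln(10.92 / 4.49) / 0.2876
  = ln(2.432) / 0.2876 = 0.8887 / 0.2876 = 3.090 h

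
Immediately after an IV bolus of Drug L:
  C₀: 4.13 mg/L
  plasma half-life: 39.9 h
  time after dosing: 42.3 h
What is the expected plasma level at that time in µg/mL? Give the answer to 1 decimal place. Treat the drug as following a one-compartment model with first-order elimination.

k = ln2 / t½ = 0.693147 / 39.9 = 0.01737 h⁻¹
C = C₀ · e^(−k·t) = 4.130 × e^(−0.01737 × 42.3)
  = 4.130 × 0.4796 = 1.981 mg/L
(1.981 mg/L = 1.981 µg/mL)

2.0 µg/mL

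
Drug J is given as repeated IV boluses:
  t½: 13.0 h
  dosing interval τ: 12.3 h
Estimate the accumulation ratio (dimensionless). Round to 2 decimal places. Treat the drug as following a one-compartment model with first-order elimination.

2.08

k = ln2 / t½ = 0.693147 / 13.0 = 0.05332 h⁻¹
e^(−kτ) = e^(−0.05332 × 12.3) = 0.5190
Accumulation ratio R = 1 / (1 − e^(−kτ)) = 1 / (1 − 0.5190) = 2.079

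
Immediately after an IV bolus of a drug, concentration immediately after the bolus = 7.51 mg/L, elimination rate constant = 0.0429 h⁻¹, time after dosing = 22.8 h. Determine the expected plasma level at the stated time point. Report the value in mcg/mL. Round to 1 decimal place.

C = C₀ · e^(−k·t) = 7.510 × e^(−0.04290 × 22.8)
  = 7.510 × 0.3760 = 2.824 mg/L
(2.824 mg/L = 2.824 mcg/mL)

2.8 mcg/mL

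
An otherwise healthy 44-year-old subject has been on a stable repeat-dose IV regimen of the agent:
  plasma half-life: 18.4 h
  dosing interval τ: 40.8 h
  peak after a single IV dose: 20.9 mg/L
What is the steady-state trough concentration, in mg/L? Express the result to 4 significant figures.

k = ln2 / t½ = 0.693147 / 18.4 = 0.03767 h⁻¹
e^(−kτ) = e^(−0.03767 × 40.8) = 0.2150
Accumulation ratio R = 1 / (1 − e^(−kτ)) = 1 / (1 − 0.2150) = 1.274
Steady-state trough = C₀ × R × e^(−kτ) = 20.9 × 1.274 × 0.2150 = 5.725 mg/L

5.725 mg/L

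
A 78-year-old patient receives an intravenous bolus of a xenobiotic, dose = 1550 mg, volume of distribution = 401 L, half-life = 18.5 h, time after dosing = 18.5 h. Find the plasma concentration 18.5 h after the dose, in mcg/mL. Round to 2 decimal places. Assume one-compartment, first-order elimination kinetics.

C₀ = Dose / Vd = 1550 / 401 = 3.865 mg/L
k = ln2 / t½ = 0.693147 / 18.5 = 0.03747 h⁻¹
C = C₀ · e^(−k·t) = 3.865 × e^(−0.03747 × 18.5)
  = 3.865 × 0.5000 = 1.933 mg/L
(1.933 mg/L = 1.933 mcg/mL)

1.93 mcg/mL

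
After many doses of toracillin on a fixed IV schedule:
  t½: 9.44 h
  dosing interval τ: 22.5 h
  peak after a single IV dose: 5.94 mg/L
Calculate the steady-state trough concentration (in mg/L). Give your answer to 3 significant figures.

k = ln2 / t½ = 0.693147 / 9.44 = 0.07343 h⁻¹
e^(−kτ) = e^(−0.07343 × 22.5) = 0.1916
Accumulation ratio R = 1 / (1 − e^(−kτ)) = 1 / (1 − 0.1916) = 1.237
Steady-state trough = C₀ × R × e^(−kτ) = 5.94 × 1.237 × 0.1916 = 1.408 mg/L

1.41 mg/L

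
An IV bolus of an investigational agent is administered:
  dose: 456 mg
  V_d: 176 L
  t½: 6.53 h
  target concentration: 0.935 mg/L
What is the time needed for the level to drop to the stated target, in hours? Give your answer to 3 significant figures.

9.60 h

C₀ = Dose / Vd = 456.0 / 176 = 2.591 mg/L
k = ln2 / t½ = 0.693147 / 6.53 = 0.1061 h⁻¹
t = ln(C₀ / C) / k = ln(2.591 / 0.935) / 0.1061
  = ln(2.771) / 0.1061 = 1.019 / 0.1061 = 9.604 h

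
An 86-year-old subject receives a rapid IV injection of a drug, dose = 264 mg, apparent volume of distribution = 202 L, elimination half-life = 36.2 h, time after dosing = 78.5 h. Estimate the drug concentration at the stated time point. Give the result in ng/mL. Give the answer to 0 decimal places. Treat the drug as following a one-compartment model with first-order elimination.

291 ng/mL

C₀ = Dose / Vd = 264.0 / 202 = 1.307 mg/L
k = ln2 / t½ = 0.693147 / 36.2 = 0.01915 h⁻¹
C = C₀ · e^(−k·t) = 1.307 × e^(−0.01915 × 78.5)
  = 1.307 × 0.2224 = 0.2907 mg/L
Convert: 0.2907 mg/L × 1000 = 290.7 ng/mL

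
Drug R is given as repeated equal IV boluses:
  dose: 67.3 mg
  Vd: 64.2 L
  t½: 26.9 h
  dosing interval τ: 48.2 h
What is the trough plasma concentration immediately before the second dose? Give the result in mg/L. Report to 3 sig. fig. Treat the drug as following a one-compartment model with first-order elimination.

C₀ per dose = Dose / Vd = 67.3 / 64.2 = 1.048 mg/L
k = ln2 / t½ = 0.693147 / 26.9 = 0.02577 h⁻¹
Fraction remaining after one interval: r = e^(−kτ) = e^(−0.02577 × 48.2) = 0.2888
Before dose 2, 1 dose has been given (aged 1τ).
C_trough = C₀ × r = 1.048 × 0.2888 = 0.3027 mg/L

0.303 mg/L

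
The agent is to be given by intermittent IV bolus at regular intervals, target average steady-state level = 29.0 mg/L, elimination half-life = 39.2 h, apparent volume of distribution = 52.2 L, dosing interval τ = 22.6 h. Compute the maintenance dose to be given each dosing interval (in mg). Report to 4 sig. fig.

604.9 mg

k = ln2 / t½ = 0.693147 / 39.2 = 0.01768 h⁻¹
CL = k × Vd = 0.01768 × 52.2 = 0.9229 L/h
At steady state, Dose/τ = Css × CL.
Dose = Css × CL × τ = 29.0 × 0.9229 × 22.6 = 604.9 mg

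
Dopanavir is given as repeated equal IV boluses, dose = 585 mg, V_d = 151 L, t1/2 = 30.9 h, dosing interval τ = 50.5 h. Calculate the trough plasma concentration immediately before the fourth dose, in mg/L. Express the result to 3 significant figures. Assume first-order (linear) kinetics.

1.78 mg/L

C₀ per dose = Dose / Vd = 585 / 151 = 3.874 mg/L
k = ln2 / t½ = 0.693147 / 30.9 = 0.02243 h⁻¹
Fraction remaining after one interval: r = e^(−kτ) = e^(−0.02243 × 50.5) = 0.3222
Before dose 4, 3 doses have been given (aged 1τ, 2τ, 3τ).
C_trough = C₀ × (r + r² + … + r^3) = C₀ × r(1−r^3)/(1−r)
        = 3.874 × 0.3222 × (1 − 0.03345) / (1 − 0.3222) = 1.780 mg/L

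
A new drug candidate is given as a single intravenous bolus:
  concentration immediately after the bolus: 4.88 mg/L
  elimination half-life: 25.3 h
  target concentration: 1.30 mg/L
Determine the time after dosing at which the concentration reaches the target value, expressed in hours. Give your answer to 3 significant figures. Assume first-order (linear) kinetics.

k = ln2 / t½ = 0.693147 / 25.3 = 0.02740 h⁻¹
t = ln(C₀ / C) / k = ln(4.880 / 1.30) / 0.02740
  = ln(3.754) / 0.02740 = 1.323 / 0.02740 = 48.28 h

48.3 h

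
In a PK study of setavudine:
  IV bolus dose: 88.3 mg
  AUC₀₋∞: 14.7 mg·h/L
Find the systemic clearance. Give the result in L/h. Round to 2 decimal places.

6.01 L/h

CL = Dose / AUC = 88.3 / 14.7 = 6.007 L/h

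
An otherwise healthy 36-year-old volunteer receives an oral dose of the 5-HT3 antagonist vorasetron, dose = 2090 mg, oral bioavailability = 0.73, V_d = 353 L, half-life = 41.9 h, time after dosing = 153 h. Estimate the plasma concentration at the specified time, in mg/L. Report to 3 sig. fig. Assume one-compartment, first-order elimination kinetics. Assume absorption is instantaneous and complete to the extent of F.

0.344 mg/L

Amount reaching circulation = F × Dose = 0.73 × 2090 = 1526 mg
C₀ = F·Dose / Vd = 1526 / 353 = 4.323 mg/L
k = ln2 / t½ = 0.693147 / 41.9 = 0.01654 h⁻¹
C = C₀ · e^(−k·t) = 4.323 × e^(−0.01654 × 153)
  = 4.323 × 0.07961 = 0.3442 mg/L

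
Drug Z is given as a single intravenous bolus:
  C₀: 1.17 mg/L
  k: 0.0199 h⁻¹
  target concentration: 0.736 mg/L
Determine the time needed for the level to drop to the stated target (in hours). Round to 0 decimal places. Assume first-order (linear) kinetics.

23 h

t = ln(C₀ / C) / k = ln(1.170 / 0.736) / 0.01990
  = ln(1.590) / 0.01990 = 0.4637 / 0.01990 = 23.30 h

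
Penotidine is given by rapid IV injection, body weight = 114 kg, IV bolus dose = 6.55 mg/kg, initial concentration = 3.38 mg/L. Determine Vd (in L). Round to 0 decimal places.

221 L

Dose = 6.55 × 114 = 746.7 mg
Vd = Dose / C₀ = 746.7 / 3.38 = 220.9 L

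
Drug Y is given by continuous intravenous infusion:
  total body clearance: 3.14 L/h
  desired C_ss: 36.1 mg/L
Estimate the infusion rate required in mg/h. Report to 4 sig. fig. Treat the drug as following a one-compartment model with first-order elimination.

At steady state, infusion rate R₀ = Css × CL = 36.1 × 3.140 = 113.4 mg/h

113.4 mg/h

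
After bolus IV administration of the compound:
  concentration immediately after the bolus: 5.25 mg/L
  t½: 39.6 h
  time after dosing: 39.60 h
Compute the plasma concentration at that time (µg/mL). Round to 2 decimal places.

2.63 µg/mL

k = ln2 / t½ = 0.693147 / 39.6 = 0.01750 h⁻¹
t / t½ = 39.60 / 39.6 = 1 half-lives
C = C₀ × (1/2)^1 = 5.250 × 0.5000 = 2.625 mg/L
(2.625 mg/L = 2.625 µg/mL)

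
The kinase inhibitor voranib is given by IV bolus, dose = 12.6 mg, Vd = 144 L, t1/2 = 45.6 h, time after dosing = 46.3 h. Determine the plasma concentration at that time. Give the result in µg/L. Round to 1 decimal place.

C₀ = Dose / Vd = 12.60 / 144 = 0.08750 mg/L
k = ln2 / t½ = 0.693147 / 45.6 = 0.01520 h⁻¹
C = C₀ · e^(−k·t) = 0.08750 × e^(−0.01520 × 46.3)
  = 0.08750 × 0.4947 = 0.04329 mg/L
Convert: 0.04329 mg/L × 1000 = 43.29 µg/L

43.3 µg/L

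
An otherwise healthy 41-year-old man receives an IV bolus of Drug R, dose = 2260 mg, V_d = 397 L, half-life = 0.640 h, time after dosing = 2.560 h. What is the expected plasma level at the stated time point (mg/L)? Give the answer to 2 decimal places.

C₀ = Dose / Vd = 2260 / 397 = 5.693 mg/L
k = ln2 / t½ = 0.693147 / 0.640 = 1.083 h⁻¹
t / t½ = 2.560 / 0.640 = 4 half-lives
C = C₀ × (1/2)^4 = 5.693 × 0.06250 = 0.3558 mg/L

0.36 mg/L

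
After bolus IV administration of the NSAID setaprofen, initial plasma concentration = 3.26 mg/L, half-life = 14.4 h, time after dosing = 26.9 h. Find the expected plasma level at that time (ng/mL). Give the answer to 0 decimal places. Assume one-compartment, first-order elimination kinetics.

k = ln2 / t½ = 0.693147 / 14.4 = 0.04814 h⁻¹
C = C₀ · e^(−k·t) = 3.260 × e^(−0.04814 × 26.9)
  = 3.260 × 0.2739 = 0.8929 mg/L
Convert: 0.8929 mg/L × 1000 = 892.9 ng/mL

893 ng/mL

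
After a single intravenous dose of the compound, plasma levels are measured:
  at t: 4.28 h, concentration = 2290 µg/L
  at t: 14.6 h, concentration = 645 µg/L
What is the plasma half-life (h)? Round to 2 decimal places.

5.65 h

k = ln(C₁/C₂) / (t₂ − t₁) = ln(2290/645) / (14.6 − 4.28)
  = 1.267 / 10.32 = 0.1228 h⁻¹
t½ = ln2 / k = 0.693147 / 0.1228 = 5.645 h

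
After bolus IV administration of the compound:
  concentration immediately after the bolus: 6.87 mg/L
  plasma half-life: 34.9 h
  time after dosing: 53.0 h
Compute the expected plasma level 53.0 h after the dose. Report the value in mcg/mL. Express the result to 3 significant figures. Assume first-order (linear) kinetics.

k = ln2 / t½ = 0.693147 / 34.9 = 0.01986 h⁻¹
C = C₀ · e^(−k·t) = 6.870 × e^(−0.01986 × 53.0)
  = 6.870 × 0.3490 = 2.398 mg/L
(2.398 mg/L = 2.398 mcg/mL)

2.40 mcg/mL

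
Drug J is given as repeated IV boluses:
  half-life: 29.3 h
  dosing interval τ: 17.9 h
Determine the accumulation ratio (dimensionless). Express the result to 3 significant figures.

2.90

k = ln2 / t½ = 0.693147 / 29.3 = 0.02366 h⁻¹
e^(−kτ) = e^(−0.02366 × 17.9) = 0.6547
Accumulation ratio R = 1 / (1 − e^(−kτ)) = 1 / (1 − 0.6547) = 2.896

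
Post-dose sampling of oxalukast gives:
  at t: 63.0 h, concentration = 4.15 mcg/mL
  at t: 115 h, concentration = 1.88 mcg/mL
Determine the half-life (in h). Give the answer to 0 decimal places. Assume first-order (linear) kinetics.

46 h

k = ln(C₁/C₂) / (t₂ − t₁) = ln(4.15/1.88) / (115 − 63.0)
  = 0.7918 / 52.00 = 0.01523 h⁻¹
t½ = ln2 / k = 0.693147 / 0.01523 = 45.51 h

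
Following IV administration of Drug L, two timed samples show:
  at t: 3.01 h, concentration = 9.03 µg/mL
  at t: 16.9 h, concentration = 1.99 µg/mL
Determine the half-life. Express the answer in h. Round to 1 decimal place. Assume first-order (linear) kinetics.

k = ln(C₁/C₂) / (t₂ − t₁) = ln(9.03/1.99) / (16.9 − 3.01)
  = 1.512 / 13.89 = 0.1089 h⁻¹
t½ = ln2 / k = 0.693147 / 0.1089 = 6.365 h

6.4 h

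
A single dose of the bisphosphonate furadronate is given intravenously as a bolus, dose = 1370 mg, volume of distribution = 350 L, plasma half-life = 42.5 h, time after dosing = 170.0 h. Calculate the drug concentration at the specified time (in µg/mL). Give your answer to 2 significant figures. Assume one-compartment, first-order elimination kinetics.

0.24 µg/mL

C₀ = Dose / Vd = 1370 / 350 = 3.914 mg/L
k = ln2 / t½ = 0.693147 / 42.5 = 0.01631 h⁻¹
t / t½ = 170.0 / 42.5 = 4 half-lives
C = C₀ × (1/2)^4 = 3.914 × 0.06250 = 0.2446 mg/L
(0.2446 mg/L = 0.2446 µg/mL)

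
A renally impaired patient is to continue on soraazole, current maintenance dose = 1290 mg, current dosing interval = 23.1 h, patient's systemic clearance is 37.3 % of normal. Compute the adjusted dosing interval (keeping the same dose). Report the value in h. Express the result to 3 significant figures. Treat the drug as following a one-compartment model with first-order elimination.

61.9 h

To keep the same average steady-state level, dosing rate must scale with clearance.
CL ratio = 37.3 / 100 = 0.3730
New interval (same dose) = 23.1 / 0.3730 = 61.93 h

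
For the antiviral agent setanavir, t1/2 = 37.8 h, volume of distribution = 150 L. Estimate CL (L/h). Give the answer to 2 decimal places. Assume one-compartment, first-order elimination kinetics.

2.75 L/h

k = ln2 / t½ = 0.693147 / 37.8 = 0.01834 h⁻¹
CL = k × Vd = 0.01834 × 150 = 2.751 L/h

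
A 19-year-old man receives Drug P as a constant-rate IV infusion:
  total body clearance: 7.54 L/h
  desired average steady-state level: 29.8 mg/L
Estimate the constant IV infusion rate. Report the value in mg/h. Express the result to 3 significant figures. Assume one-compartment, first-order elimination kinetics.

At steady state, infusion rate R₀ = Css × CL = 29.8 × 7.540 = 224.7 mg/h

225 mg/h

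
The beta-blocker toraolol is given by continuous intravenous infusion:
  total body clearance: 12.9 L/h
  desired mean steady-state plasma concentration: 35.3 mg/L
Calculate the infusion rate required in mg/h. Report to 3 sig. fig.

455 mg/h

At steady state, infusion rate R₀ = Css × CL = 35.3 × 12.90 = 455.4 mg/h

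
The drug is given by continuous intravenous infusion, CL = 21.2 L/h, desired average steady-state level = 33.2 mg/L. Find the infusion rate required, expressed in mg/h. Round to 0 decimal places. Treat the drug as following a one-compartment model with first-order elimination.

704 mg/h

At steady state, infusion rate R₀ = Css × CL = 33.2 × 21.20 = 703.8 mg/h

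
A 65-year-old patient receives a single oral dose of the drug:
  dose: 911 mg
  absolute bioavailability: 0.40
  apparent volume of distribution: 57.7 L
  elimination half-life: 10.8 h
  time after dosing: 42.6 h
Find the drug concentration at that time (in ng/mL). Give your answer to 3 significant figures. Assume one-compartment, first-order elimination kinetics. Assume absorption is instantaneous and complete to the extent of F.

Amount reaching circulation = F × Dose = 0.40 × 911.0 = 364.4 mg
C₀ = F·Dose / Vd = 364.4 / 57.7 = 6.315 mg/L
k = ln2 / t½ = 0.693147 / 10.8 = 0.06418 h⁻¹
C = C₀ · e^(−k·t) = 6.315 × e^(−0.06418 × 42.6)
  = 6.315 × 0.06495 = 0.4102 mg/L
Convert: 0.4102 mg/L × 1000 = 410.2 ng/mL

410 ng/mL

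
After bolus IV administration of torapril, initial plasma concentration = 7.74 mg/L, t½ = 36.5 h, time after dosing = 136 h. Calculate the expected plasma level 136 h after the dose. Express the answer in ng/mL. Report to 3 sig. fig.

585 ng/mL

k = ln2 / t½ = 0.693147 / 36.5 = 0.01899 h⁻¹
C = C₀ · e^(−k·t) = 7.740 × e^(−0.01899 × 136)
  = 7.740 × 0.07557 = 0.5849 mg/L
Convert: 0.5849 mg/L × 1000 = 584.9 ng/mL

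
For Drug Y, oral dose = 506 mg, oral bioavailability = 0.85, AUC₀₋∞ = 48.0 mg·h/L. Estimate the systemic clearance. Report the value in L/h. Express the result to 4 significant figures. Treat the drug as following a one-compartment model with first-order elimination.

CL = F·Dose / AUC = 0.85 × 506 / 48.0 = 8.960 L/h

8.960 L/h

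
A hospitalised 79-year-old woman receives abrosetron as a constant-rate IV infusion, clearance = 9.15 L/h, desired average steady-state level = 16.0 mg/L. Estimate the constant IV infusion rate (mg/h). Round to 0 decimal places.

146 mg/h

At steady state, infusion rate R₀ = Css × CL = 16.0 × 9.150 = 146.4 mg/h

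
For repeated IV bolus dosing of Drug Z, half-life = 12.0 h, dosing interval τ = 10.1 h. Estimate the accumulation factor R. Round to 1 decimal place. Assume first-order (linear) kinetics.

k = ln2 / t½ = 0.693147 / 12.0 = 0.05776 h⁻¹
e^(−kτ) = e^(−0.05776 × 10.1) = 0.5580
Accumulation ratio R = 1 / (1 − e^(−kτ)) = 1 / (1 − 0.5580) = 2.262

2.3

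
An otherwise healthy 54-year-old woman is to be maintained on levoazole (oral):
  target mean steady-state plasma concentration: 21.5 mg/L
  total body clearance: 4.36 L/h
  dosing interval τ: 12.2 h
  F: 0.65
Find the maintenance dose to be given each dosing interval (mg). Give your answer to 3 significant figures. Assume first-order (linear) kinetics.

At steady state, F × (Dose/τ) = Css × CL.
Dose = Css × CL × τ / F = 21.5 × 4.360 × 12.2 / 0.65 = 1759 mg

1760 mg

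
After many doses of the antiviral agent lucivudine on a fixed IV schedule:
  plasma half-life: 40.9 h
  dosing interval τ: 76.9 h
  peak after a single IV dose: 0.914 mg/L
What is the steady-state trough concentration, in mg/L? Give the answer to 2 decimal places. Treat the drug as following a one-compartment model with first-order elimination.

k = ln2 / t½ = 0.693147 / 40.9 = 0.01695 h⁻¹
e^(−kτ) = e^(−0.01695 × 76.9) = 0.2716
Accumulation ratio R = 1 / (1 − e^(−kτ)) = 1 / (1 − 0.2716) = 1.373
Steady-state trough = C₀ × R × e^(−kτ) = 0.914 × 1.373 × 0.2716 = 0.3408 mg/L

0.34 mg/L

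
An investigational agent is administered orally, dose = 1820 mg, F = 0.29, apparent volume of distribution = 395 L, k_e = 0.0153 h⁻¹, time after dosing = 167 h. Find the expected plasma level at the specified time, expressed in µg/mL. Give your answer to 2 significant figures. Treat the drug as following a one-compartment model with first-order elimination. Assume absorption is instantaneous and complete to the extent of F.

0.10 µg/mL

Amount reaching circulation = F × Dose = 0.29 × 1820 = 527.8 mg
C₀ = F·Dose / Vd = 527.8 / 395 = 1.336 mg/L
C = C₀ · e^(−k·t) = 1.336 × e^(−0.01530 × 167)
  = 1.336 × 0.07768 = 0.1038 mg/L
(0.1038 mg/L = 0.1038 µg/mL)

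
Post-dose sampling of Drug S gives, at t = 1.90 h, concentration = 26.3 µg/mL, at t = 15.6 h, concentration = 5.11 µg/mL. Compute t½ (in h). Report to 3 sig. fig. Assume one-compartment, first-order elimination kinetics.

k = ln(C₁/C₂) / (t₂ − t₁) = ln(26.3/5.11) / (15.6 − 1.90)
  = 1.638 / 13.70 = 0.1196 h⁻¹
t½ = ln2 / k = 0.693147 / 0.1196 = 5.796 h

5.80 h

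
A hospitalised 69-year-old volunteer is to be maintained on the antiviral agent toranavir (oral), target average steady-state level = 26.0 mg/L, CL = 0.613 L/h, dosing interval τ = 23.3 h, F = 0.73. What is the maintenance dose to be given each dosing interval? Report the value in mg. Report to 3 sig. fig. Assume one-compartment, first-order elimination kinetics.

At steady state, F × (Dose/τ) = Css × CL.
Dose = Css × CL × τ / F = 26.0 × 0.6130 × 23.3 / 0.73 = 508.7 mg

509 mg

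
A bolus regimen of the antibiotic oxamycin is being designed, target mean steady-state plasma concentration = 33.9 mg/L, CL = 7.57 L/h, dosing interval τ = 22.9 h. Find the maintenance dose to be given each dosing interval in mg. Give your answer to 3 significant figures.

At steady state, Dose/τ = Css × CL.
Dose = Css × CL × τ = 33.9 × 7.570 × 22.9 = 5877 mg

5880 mg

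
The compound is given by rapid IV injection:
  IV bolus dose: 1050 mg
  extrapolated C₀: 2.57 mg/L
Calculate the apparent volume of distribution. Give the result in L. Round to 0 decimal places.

409 L

Vd = Dose / C₀ = 1050 / 2.57 = 408.6 L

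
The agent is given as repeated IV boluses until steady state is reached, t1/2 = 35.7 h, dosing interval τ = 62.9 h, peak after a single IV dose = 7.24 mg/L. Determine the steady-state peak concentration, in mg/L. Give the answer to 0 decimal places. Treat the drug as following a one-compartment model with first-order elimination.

k = ln2 / t½ = 0.693147 / 35.7 = 0.01942 h⁻¹
e^(−kτ) = e^(−0.01942 × 62.9) = 0.2948
Accumulation ratio R = 1 / (1 − e^(−kτ)) = 1 / (1 − 0.2948) = 1.418
Steady-state peak = C₀ × R = 7.24 × 1.418 = 10.27 mg/L

10 mg/L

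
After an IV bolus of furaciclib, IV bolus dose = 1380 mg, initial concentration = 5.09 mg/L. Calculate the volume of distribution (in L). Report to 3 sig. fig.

Vd = Dose / C₀ = 1380 / 5.09 = 271.1 L

271 L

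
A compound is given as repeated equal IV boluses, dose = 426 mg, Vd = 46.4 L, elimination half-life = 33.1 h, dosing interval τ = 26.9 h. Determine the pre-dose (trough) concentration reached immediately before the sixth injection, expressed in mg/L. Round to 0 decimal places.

11 mg/L

C₀ per dose = Dose / Vd = 426 / 46.4 = 9.181 mg/L
k = ln2 / t½ = 0.693147 / 33.1 = 0.02094 h⁻¹
Fraction remaining after one interval: r = e^(−kτ) = e^(−0.02094 × 26.9) = 0.5693
Before dose 6, 5 doses have been given (aged 1τ, 2τ, 3τ, 4τ, 5τ).
C_trough = C₀ × (r + r² + … + r^5) = C₀ × r(1−r^5)/(1−r)
        = 9.181 × 0.5693 × (1 − 0.05980) / (1 − 0.5693) = 11.41 mg/L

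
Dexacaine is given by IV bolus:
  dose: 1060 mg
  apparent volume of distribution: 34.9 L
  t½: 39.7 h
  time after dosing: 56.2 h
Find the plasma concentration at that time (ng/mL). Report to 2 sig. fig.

11000 ng/mL

C₀ = Dose / Vd = 1060 / 34.9 = 30.37 mg/L
k = ln2 / t½ = 0.693147 / 39.7 = 0.01746 h⁻¹
C = C₀ · e^(−k·t) = 30.37 × e^(−0.01746 × 56.2)
  = 30.37 × 0.3748 = 11.38 mg/L
Convert: 11.38 mg/L × 1000 = 11380 ng/mL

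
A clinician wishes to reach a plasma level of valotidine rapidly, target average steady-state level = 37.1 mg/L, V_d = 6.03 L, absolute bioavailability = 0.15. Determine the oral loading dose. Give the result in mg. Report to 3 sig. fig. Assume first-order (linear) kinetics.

LD = Css × Vd / F = 37.1 × 6.03 / 0.15 = 1491 mg

1490 mg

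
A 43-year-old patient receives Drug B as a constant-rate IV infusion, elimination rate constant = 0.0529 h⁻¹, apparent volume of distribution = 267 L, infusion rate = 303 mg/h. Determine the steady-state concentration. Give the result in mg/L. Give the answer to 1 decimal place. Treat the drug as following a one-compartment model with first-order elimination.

21.5 mg/L

CL = k × Vd = 0.05290 × 267 = 14.12 L/h
At steady state Css = R₀ / CL = 303 / 14.12 = 21.46 mg/L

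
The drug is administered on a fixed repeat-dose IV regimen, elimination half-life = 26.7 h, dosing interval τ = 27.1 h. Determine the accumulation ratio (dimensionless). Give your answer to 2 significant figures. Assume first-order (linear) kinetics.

2.0

k = ln2 / t½ = 0.693147 / 26.7 = 0.02596 h⁻¹
e^(−kτ) = e^(−0.02596 × 27.1) = 0.4948
Accumulation ratio R = 1 / (1 − e^(−kτ)) = 1 / (1 − 0.4948) = 1.979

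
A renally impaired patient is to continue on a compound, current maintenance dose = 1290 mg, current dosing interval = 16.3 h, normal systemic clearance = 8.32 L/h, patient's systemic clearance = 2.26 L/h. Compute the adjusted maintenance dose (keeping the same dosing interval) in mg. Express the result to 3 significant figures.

To keep the same average steady-state level, dosing rate must scale with clearance.
CL ratio = 2.26 / 8.32 = 0.2716
New dose (same interval) = 1290 × 0.2716 = 350.4 mg

350 mg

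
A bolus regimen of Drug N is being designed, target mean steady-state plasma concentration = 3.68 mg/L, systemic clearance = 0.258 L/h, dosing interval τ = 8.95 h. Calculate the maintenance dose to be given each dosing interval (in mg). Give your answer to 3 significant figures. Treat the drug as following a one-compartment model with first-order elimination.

At steady state, Dose/τ = Css × CL.
Dose = Css × CL × τ = 3.68 × 0.2580 × 8.95 = 8.497 mg

8.50 mg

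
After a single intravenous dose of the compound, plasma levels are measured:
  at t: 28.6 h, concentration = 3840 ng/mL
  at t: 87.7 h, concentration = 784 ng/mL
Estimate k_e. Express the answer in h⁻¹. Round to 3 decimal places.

k = ln(C₁/C₂) / (t₂ − t₁) = ln(3840/784) / (87.7 − 28.6)
  = 1.589 / 59.10 = 0.02689 h⁻¹

0.027 h⁻¹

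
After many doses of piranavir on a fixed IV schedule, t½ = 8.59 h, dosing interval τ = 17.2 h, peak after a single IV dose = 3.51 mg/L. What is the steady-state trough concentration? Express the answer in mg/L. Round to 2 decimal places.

1.17 mg/L

k = ln2 / t½ = 0.693147 / 8.59 = 0.08069 h⁻¹
e^(−kτ) = e^(−0.08069 × 17.2) = 0.2496
Accumulation ratio R = 1 / (1 − e^(−kτ)) = 1 / (1 − 0.2496) = 1.333
Steady-state trough = C₀ × R × e^(−kτ) = 3.51 × 1.333 × 0.2496 = 1.168 mg/L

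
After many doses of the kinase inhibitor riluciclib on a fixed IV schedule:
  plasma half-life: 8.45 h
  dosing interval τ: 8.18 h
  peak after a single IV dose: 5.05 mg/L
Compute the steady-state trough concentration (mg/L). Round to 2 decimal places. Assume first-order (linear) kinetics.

5.28 mg/L

k = ln2 / t½ = 0.693147 / 8.45 = 0.08203 h⁻¹
e^(−kτ) = e^(−0.08203 × 8.18) = 0.5112
Accumulation ratio R = 1 / (1 − e^(−kτ)) = 1 / (1 − 0.5112) = 2.046
Steady-state trough = C₀ × R × e^(−kτ) = 5.05 × 2.046 × 0.5112 = 5.282 mg/L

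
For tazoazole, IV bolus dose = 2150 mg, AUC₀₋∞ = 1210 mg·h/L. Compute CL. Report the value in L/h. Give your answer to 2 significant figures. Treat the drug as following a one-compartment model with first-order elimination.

CL = Dose / AUC = 2150 / 1210 = 1.777 L/h

1.8 L/h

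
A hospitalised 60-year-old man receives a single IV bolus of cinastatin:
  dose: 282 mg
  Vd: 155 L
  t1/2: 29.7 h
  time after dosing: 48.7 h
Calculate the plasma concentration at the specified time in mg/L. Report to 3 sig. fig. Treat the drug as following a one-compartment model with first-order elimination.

C₀ = Dose / Vd = 282.0 / 155 = 1.819 mg/L
k = ln2 / t½ = 0.693147 / 29.7 = 0.02334 h⁻¹
C = C₀ · e^(−k·t) = 1.819 × e^(−0.02334 × 48.7)
  = 1.819 × 0.3209 = 0.5837 mg/L

0.584 mg/L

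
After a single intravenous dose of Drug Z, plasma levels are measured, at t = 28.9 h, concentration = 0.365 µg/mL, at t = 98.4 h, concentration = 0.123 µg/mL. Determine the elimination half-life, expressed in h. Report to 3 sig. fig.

k = ln(C₁/C₂) / (t₂ − t₁) = ln(0.365/0.123) / (98.4 − 28.9)
  = 1.088 / 69.50 = 0.01565 h⁻¹
t½ = ln2 / k = 0.693147 / 0.01565 = 44.29 h

44.3 h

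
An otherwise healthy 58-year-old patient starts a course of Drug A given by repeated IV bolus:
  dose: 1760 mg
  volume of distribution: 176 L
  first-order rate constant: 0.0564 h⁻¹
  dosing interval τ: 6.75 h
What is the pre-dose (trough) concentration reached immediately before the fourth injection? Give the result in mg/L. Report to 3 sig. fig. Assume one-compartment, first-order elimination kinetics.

C₀ per dose = Dose / Vd = 1760 / 176 = 10.00 mg/L
Fraction remaining after one interval: r = e^(−kτ) = e^(−0.05640 × 6.75) = 0.6834
Before dose 4, 3 doses have been given (aged 1τ, 2τ, 3τ).
C_trough = C₀ × (r + r² + … + r^3) = C₀ × r(1−r^3)/(1−r)
        = 10.00 × 0.6834 × (1 − 0.3192) / (1 − 0.6834) = 14.70 mg/L

14.7 mg/L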